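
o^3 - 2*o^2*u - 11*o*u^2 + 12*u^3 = (o - 4*u)*(o - u)*(o + 3*u)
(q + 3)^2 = q^2 + 6*q + 9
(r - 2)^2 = r^2 - 4*r + 4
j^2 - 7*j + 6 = (j - 6)*(j - 1)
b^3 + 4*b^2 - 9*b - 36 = (b - 3)*(b + 3)*(b + 4)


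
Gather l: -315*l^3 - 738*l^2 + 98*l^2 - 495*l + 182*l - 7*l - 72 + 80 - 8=-315*l^3 - 640*l^2 - 320*l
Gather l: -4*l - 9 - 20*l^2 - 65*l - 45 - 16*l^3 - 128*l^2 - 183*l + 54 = -16*l^3 - 148*l^2 - 252*l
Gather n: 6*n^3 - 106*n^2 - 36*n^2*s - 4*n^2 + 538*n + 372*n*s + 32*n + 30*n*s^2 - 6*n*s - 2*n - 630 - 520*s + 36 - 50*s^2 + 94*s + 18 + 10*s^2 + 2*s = 6*n^3 + n^2*(-36*s - 110) + n*(30*s^2 + 366*s + 568) - 40*s^2 - 424*s - 576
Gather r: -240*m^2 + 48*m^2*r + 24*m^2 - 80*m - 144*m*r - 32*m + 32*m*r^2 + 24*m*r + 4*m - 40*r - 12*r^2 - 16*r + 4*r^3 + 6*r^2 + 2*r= -216*m^2 - 108*m + 4*r^3 + r^2*(32*m - 6) + r*(48*m^2 - 120*m - 54)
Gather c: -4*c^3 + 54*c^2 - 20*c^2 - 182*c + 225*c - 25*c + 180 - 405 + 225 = -4*c^3 + 34*c^2 + 18*c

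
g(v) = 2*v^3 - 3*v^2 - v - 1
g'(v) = 6*v^2 - 6*v - 1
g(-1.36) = -10.22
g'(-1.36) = 18.26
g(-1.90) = -23.65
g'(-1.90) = 32.06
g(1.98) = 0.78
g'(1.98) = 10.64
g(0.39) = -1.73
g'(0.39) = -2.43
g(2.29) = 5.00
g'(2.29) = 16.72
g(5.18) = 191.31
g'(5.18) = 128.91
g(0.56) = -2.15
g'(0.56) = -2.48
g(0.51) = -2.02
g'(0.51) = -2.50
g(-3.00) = -79.00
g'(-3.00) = 71.00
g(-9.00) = -1693.00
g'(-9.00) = 539.00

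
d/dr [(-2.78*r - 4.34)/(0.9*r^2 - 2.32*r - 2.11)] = (2.502*r^2 + 7.812*r - 4.203)/(0.81*r^4 - 4.176*r^3 + 1.5844*r^2 + 9.7904*r + 4.4521)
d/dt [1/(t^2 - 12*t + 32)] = 2*(6 - t)/(t^2 - 12*t + 32)^2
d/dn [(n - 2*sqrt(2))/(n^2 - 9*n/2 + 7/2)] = 2*(2*n^2 - 9*n - (n - 2*sqrt(2))*(4*n - 9) + 7)/(2*n^2 - 9*n + 7)^2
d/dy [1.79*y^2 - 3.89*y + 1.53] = 3.58*y - 3.89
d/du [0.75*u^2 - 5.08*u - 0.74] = 1.5*u - 5.08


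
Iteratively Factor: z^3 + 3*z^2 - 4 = (z - 1)*(z^2 + 4*z + 4) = (z - 1)*(z + 2)*(z + 2)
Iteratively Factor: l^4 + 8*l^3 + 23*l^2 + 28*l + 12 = (l + 3)*(l^3 + 5*l^2 + 8*l + 4) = (l + 2)*(l + 3)*(l^2 + 3*l + 2) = (l + 2)^2*(l + 3)*(l + 1)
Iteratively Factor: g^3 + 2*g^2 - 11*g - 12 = (g + 1)*(g^2 + g - 12) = (g + 1)*(g + 4)*(g - 3)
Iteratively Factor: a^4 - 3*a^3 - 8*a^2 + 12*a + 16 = (a - 2)*(a^3 - a^2 - 10*a - 8) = (a - 4)*(a - 2)*(a^2 + 3*a + 2) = (a - 4)*(a - 2)*(a + 1)*(a + 2)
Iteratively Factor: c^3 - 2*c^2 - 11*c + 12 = (c + 3)*(c^2 - 5*c + 4) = (c - 4)*(c + 3)*(c - 1)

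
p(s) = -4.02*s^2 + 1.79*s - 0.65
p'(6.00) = -46.45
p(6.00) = -134.63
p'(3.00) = -22.33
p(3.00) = -31.46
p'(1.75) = -12.28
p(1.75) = -9.83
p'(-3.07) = 26.47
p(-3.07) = -44.03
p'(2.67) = -19.68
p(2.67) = -24.53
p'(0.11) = 0.91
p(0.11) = -0.50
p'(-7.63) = 63.14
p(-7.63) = -248.34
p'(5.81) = -44.92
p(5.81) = -125.95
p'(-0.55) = 6.21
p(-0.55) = -2.85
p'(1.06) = -6.73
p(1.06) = -3.27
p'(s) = 1.79 - 8.04*s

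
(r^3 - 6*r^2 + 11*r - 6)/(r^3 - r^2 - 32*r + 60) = (r^2 - 4*r + 3)/(r^2 + r - 30)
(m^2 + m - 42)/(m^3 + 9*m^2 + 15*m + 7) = (m - 6)/(m^2 + 2*m + 1)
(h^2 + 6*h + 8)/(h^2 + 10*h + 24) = (h + 2)/(h + 6)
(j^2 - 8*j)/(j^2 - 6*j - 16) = j/(j + 2)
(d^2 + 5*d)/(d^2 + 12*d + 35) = d/(d + 7)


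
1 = 1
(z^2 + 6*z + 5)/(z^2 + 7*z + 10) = (z + 1)/(z + 2)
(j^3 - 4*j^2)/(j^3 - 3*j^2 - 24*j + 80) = j^2/(j^2 + j - 20)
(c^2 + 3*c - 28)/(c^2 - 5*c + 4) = (c + 7)/(c - 1)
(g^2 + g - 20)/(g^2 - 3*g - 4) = (g + 5)/(g + 1)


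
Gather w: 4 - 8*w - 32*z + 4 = -8*w - 32*z + 8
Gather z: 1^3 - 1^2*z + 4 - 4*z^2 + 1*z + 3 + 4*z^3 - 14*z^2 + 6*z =4*z^3 - 18*z^2 + 6*z + 8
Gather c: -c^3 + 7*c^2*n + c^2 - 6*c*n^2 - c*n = -c^3 + c^2*(7*n + 1) + c*(-6*n^2 - n)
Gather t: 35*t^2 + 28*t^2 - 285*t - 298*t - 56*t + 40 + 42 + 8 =63*t^2 - 639*t + 90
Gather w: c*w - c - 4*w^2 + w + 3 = -c - 4*w^2 + w*(c + 1) + 3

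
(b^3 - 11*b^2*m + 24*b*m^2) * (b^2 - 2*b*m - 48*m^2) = b^5 - 13*b^4*m - 2*b^3*m^2 + 480*b^2*m^3 - 1152*b*m^4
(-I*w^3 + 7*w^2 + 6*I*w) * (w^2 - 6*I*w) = -I*w^5 + w^4 - 36*I*w^3 + 36*w^2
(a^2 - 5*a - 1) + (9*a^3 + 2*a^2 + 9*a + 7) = 9*a^3 + 3*a^2 + 4*a + 6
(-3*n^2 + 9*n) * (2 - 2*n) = 6*n^3 - 24*n^2 + 18*n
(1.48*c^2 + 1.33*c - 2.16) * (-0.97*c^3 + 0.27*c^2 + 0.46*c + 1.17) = -1.4356*c^5 - 0.8905*c^4 + 3.1351*c^3 + 1.7602*c^2 + 0.5625*c - 2.5272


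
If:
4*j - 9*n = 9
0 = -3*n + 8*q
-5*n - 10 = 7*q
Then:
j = -171/244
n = -80/61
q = -30/61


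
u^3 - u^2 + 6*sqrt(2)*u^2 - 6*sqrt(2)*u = u*(u - 1)*(u + 6*sqrt(2))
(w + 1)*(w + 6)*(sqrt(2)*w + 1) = sqrt(2)*w^3 + w^2 + 7*sqrt(2)*w^2 + 7*w + 6*sqrt(2)*w + 6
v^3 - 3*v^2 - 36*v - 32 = (v - 8)*(v + 1)*(v + 4)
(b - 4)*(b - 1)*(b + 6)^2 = b^4 + 7*b^3 - 20*b^2 - 132*b + 144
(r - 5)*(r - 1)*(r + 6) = r^3 - 31*r + 30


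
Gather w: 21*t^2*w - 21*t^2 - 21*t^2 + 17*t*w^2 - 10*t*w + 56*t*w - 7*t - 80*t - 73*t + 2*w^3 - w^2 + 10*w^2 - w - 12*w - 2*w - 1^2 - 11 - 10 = -42*t^2 - 160*t + 2*w^3 + w^2*(17*t + 9) + w*(21*t^2 + 46*t - 15) - 22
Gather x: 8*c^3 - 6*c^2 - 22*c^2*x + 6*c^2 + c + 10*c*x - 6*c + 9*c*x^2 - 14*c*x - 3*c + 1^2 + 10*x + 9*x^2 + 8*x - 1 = 8*c^3 - 8*c + x^2*(9*c + 9) + x*(-22*c^2 - 4*c + 18)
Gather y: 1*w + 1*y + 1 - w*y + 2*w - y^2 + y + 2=3*w - y^2 + y*(2 - w) + 3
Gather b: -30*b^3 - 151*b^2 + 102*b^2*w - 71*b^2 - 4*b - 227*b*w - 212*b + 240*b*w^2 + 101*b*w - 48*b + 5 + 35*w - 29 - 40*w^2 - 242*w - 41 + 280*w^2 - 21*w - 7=-30*b^3 + b^2*(102*w - 222) + b*(240*w^2 - 126*w - 264) + 240*w^2 - 228*w - 72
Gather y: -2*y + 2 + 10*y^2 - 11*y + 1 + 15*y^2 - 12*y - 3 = 25*y^2 - 25*y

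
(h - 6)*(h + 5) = h^2 - h - 30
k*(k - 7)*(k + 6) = k^3 - k^2 - 42*k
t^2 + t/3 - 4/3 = (t - 1)*(t + 4/3)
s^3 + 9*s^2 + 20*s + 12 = (s + 1)*(s + 2)*(s + 6)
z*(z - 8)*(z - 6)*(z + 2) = z^4 - 12*z^3 + 20*z^2 + 96*z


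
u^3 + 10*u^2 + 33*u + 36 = (u + 3)^2*(u + 4)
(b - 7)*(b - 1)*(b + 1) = b^3 - 7*b^2 - b + 7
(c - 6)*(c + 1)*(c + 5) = c^3 - 31*c - 30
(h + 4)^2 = h^2 + 8*h + 16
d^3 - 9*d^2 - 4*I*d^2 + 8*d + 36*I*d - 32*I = (d - 8)*(d - 1)*(d - 4*I)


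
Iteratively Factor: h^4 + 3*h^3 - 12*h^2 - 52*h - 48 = (h + 3)*(h^3 - 12*h - 16) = (h - 4)*(h + 3)*(h^2 + 4*h + 4) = (h - 4)*(h + 2)*(h + 3)*(h + 2)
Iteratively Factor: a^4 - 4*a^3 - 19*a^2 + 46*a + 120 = (a - 4)*(a^3 - 19*a - 30) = (a - 5)*(a - 4)*(a^2 + 5*a + 6) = (a - 5)*(a - 4)*(a + 3)*(a + 2)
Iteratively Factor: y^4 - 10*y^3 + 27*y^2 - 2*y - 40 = (y + 1)*(y^3 - 11*y^2 + 38*y - 40) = (y - 2)*(y + 1)*(y^2 - 9*y + 20) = (y - 5)*(y - 2)*(y + 1)*(y - 4)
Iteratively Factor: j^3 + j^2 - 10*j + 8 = (j + 4)*(j^2 - 3*j + 2) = (j - 1)*(j + 4)*(j - 2)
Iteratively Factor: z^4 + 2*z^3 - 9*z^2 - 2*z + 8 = (z + 4)*(z^3 - 2*z^2 - z + 2) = (z - 1)*(z + 4)*(z^2 - z - 2) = (z - 1)*(z + 1)*(z + 4)*(z - 2)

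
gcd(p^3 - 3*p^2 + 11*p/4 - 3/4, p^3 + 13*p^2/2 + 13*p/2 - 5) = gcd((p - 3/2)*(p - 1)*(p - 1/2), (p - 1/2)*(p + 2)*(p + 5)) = p - 1/2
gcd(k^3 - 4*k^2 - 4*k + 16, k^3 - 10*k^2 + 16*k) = k - 2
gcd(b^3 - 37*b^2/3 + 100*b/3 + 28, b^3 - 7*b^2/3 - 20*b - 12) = b^2 - 16*b/3 - 4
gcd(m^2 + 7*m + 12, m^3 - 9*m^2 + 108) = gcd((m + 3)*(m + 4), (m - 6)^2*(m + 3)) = m + 3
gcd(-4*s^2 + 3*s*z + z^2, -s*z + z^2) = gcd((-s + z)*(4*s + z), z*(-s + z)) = -s + z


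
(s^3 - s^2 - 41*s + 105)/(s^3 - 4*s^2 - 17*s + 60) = (s + 7)/(s + 4)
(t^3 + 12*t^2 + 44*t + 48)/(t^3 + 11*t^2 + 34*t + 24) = (t + 2)/(t + 1)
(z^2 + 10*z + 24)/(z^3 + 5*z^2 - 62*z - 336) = (z + 4)/(z^2 - z - 56)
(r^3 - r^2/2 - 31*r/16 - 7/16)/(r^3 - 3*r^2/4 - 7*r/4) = (r + 1/4)/r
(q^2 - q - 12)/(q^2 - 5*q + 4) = (q + 3)/(q - 1)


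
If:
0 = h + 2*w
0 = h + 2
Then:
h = -2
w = 1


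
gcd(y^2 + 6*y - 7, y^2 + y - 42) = y + 7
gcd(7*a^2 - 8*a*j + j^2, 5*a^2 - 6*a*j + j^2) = a - j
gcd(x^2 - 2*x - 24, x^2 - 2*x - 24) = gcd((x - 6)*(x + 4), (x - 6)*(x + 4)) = x^2 - 2*x - 24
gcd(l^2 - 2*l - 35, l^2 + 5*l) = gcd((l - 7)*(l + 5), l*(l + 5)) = l + 5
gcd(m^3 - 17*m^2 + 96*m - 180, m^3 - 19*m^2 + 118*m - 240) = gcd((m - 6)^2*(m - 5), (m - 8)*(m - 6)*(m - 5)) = m^2 - 11*m + 30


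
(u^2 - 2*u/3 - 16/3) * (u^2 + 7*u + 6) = u^4 + 19*u^3/3 - 4*u^2 - 124*u/3 - 32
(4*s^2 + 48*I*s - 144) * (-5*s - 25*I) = -20*s^3 - 340*I*s^2 + 1920*s + 3600*I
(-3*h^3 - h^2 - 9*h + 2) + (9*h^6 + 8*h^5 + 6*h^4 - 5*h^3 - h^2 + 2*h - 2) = 9*h^6 + 8*h^5 + 6*h^4 - 8*h^3 - 2*h^2 - 7*h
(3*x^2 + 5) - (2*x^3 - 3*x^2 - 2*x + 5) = -2*x^3 + 6*x^2 + 2*x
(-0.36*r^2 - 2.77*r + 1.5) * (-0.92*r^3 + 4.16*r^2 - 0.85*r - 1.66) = 0.3312*r^5 + 1.0508*r^4 - 12.5972*r^3 + 9.1921*r^2 + 3.3232*r - 2.49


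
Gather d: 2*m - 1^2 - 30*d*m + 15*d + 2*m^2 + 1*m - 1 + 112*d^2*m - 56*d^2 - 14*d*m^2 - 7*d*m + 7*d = d^2*(112*m - 56) + d*(-14*m^2 - 37*m + 22) + 2*m^2 + 3*m - 2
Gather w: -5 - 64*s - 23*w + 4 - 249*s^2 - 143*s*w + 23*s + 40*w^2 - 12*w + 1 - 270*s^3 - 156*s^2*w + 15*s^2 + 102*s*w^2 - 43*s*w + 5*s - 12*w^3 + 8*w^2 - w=-270*s^3 - 234*s^2 - 36*s - 12*w^3 + w^2*(102*s + 48) + w*(-156*s^2 - 186*s - 36)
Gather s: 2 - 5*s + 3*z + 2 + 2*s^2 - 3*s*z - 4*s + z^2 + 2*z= 2*s^2 + s*(-3*z - 9) + z^2 + 5*z + 4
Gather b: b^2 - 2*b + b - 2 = b^2 - b - 2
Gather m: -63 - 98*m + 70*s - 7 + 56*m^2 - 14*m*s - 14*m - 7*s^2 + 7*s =56*m^2 + m*(-14*s - 112) - 7*s^2 + 77*s - 70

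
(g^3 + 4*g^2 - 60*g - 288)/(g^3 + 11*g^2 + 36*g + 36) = (g^2 - 2*g - 48)/(g^2 + 5*g + 6)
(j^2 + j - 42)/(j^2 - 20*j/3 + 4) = 3*(j + 7)/(3*j - 2)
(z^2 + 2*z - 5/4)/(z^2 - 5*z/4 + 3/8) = 2*(2*z + 5)/(4*z - 3)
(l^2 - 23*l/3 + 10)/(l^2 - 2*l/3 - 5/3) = (l - 6)/(l + 1)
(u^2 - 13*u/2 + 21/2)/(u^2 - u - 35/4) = 2*(u - 3)/(2*u + 5)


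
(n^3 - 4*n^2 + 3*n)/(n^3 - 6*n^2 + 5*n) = (n - 3)/(n - 5)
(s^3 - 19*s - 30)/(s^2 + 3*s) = s - 3 - 10/s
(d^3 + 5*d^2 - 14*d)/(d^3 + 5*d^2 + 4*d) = (d^2 + 5*d - 14)/(d^2 + 5*d + 4)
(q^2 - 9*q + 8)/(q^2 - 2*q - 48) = (q - 1)/(q + 6)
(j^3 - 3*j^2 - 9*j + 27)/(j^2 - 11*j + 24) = (j^2 - 9)/(j - 8)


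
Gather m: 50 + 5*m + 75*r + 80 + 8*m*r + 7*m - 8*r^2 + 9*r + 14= m*(8*r + 12) - 8*r^2 + 84*r + 144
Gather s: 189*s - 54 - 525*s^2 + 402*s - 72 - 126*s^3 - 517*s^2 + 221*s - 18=-126*s^3 - 1042*s^2 + 812*s - 144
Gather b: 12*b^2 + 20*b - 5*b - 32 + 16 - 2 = 12*b^2 + 15*b - 18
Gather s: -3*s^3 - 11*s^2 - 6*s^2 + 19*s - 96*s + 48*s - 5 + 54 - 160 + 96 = -3*s^3 - 17*s^2 - 29*s - 15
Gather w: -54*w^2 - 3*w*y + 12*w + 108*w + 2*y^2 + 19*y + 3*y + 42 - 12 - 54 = -54*w^2 + w*(120 - 3*y) + 2*y^2 + 22*y - 24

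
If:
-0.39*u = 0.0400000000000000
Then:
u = -0.10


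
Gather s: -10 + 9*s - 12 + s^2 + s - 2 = s^2 + 10*s - 24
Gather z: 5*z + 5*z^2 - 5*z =5*z^2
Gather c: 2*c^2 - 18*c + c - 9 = 2*c^2 - 17*c - 9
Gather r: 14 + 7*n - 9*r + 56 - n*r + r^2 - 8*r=7*n + r^2 + r*(-n - 17) + 70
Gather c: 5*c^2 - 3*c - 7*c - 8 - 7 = 5*c^2 - 10*c - 15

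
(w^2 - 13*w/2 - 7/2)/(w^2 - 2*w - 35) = (w + 1/2)/(w + 5)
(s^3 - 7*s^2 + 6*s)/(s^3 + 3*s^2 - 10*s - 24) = s*(s^2 - 7*s + 6)/(s^3 + 3*s^2 - 10*s - 24)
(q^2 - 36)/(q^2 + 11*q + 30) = (q - 6)/(q + 5)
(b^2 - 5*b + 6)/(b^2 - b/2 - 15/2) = 2*(b - 2)/(2*b + 5)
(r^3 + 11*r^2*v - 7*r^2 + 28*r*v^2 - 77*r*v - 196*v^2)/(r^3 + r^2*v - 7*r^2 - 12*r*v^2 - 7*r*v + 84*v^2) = (r + 7*v)/(r - 3*v)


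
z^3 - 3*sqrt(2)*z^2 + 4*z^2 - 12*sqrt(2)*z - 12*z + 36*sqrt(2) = (z - 2)*(z + 6)*(z - 3*sqrt(2))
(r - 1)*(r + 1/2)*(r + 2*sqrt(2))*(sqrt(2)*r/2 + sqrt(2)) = sqrt(2)*r^4/2 + 3*sqrt(2)*r^3/4 + 2*r^3 - 3*sqrt(2)*r^2/4 + 3*r^2 - 3*r - sqrt(2)*r/2 - 2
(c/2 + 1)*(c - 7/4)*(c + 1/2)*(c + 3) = c^4/2 + 15*c^3/8 - 9*c^2/16 - 95*c/16 - 21/8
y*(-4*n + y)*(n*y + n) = -4*n^2*y^2 - 4*n^2*y + n*y^3 + n*y^2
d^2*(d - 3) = d^3 - 3*d^2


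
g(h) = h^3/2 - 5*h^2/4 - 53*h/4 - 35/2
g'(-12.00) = 232.75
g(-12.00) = -902.50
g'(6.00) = 25.75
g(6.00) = -34.00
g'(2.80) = -8.49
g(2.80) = -53.42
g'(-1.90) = -3.08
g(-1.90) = -0.27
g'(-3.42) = 12.84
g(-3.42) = -6.81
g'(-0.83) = -10.14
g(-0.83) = -7.65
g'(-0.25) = -12.53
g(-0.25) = -14.27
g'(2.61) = -9.56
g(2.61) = -51.71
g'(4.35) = 4.26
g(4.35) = -57.63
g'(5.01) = 11.88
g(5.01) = -52.38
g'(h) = 3*h^2/2 - 5*h/2 - 53/4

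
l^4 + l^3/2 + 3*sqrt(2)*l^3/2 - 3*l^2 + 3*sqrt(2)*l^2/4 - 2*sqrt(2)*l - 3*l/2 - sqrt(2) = (l + 1/2)*(l - sqrt(2))*(l + sqrt(2)/2)*(l + 2*sqrt(2))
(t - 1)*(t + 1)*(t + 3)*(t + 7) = t^4 + 10*t^3 + 20*t^2 - 10*t - 21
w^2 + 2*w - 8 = (w - 2)*(w + 4)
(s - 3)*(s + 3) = s^2 - 9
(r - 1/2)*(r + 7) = r^2 + 13*r/2 - 7/2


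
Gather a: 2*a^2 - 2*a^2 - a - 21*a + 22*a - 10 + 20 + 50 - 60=0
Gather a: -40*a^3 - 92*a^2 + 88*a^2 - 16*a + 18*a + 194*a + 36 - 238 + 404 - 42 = -40*a^3 - 4*a^2 + 196*a + 160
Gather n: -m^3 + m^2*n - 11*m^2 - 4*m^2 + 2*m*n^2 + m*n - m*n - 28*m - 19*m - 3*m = -m^3 + m^2*n - 15*m^2 + 2*m*n^2 - 50*m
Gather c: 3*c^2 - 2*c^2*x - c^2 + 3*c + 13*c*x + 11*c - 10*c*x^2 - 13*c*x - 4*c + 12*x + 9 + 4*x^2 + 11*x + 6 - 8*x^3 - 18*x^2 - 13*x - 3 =c^2*(2 - 2*x) + c*(10 - 10*x^2) - 8*x^3 - 14*x^2 + 10*x + 12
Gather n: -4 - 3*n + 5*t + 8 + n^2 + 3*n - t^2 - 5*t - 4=n^2 - t^2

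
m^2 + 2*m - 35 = (m - 5)*(m + 7)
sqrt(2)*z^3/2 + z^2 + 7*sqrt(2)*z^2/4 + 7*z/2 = z*(z + 7/2)*(sqrt(2)*z/2 + 1)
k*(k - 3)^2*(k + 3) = k^4 - 3*k^3 - 9*k^2 + 27*k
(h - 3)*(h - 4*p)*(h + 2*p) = h^3 - 2*h^2*p - 3*h^2 - 8*h*p^2 + 6*h*p + 24*p^2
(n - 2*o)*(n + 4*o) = n^2 + 2*n*o - 8*o^2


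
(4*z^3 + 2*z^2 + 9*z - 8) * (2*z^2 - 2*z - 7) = 8*z^5 - 4*z^4 - 14*z^3 - 48*z^2 - 47*z + 56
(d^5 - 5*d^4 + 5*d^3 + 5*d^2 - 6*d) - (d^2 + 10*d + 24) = d^5 - 5*d^4 + 5*d^3 + 4*d^2 - 16*d - 24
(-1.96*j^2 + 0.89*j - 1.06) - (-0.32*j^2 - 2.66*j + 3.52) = -1.64*j^2 + 3.55*j - 4.58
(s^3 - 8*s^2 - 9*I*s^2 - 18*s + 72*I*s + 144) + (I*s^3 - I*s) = s^3 + I*s^3 - 8*s^2 - 9*I*s^2 - 18*s + 71*I*s + 144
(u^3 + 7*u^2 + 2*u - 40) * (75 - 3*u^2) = -3*u^5 - 21*u^4 + 69*u^3 + 645*u^2 + 150*u - 3000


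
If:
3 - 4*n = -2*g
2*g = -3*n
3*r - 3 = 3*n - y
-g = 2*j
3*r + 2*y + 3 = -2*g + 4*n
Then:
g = -9/14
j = 9/28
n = 3/7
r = 20/7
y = -30/7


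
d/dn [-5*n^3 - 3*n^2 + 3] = 3*n*(-5*n - 2)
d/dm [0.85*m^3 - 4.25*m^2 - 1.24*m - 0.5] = 2.55*m^2 - 8.5*m - 1.24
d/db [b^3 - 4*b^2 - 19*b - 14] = 3*b^2 - 8*b - 19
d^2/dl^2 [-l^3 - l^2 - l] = -6*l - 2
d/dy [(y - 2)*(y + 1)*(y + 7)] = 3*y^2 + 12*y - 9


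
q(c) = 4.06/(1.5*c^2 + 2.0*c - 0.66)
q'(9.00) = -0.01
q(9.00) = 0.03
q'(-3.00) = 0.61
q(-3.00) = 0.59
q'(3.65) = -0.07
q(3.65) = 0.15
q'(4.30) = -0.05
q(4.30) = 0.11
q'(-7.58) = 0.02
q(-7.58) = 0.06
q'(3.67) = -0.07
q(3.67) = 0.15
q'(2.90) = -0.14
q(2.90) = 0.23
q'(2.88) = -0.14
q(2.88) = 0.23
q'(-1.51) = 152.13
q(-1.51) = -15.62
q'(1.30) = -1.20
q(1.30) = 0.91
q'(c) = 4.06*(-3.0*c - 2.0)/(1.5*c^2 + 2.0*c - 0.66)^2 = (-12.18*c - 8.12)/(1.5*c^2 + 2.0*c - 0.66)^2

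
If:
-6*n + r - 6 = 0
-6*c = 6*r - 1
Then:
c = 1/6 - r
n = r/6 - 1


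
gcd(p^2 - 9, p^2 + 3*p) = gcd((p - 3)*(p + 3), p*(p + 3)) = p + 3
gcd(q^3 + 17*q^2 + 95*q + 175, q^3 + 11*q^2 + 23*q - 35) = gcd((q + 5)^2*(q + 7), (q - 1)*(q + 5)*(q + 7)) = q^2 + 12*q + 35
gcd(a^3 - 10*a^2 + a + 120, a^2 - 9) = a + 3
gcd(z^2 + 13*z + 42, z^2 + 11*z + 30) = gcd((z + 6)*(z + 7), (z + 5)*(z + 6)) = z + 6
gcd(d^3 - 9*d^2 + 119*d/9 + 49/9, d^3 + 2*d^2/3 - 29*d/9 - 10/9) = d + 1/3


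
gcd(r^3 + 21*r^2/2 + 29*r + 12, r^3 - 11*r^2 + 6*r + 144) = 1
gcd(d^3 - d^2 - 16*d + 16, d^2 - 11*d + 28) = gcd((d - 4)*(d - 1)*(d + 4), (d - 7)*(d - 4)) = d - 4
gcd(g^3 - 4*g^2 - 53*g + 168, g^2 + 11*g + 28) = g + 7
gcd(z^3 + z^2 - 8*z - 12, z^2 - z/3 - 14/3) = z + 2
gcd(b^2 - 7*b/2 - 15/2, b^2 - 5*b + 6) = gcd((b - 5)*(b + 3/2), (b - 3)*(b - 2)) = 1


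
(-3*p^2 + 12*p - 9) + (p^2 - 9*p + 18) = -2*p^2 + 3*p + 9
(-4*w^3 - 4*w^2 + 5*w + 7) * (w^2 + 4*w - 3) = -4*w^5 - 20*w^4 + w^3 + 39*w^2 + 13*w - 21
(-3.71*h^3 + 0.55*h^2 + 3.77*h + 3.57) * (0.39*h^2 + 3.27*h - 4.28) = -1.4469*h^5 - 11.9172*h^4 + 19.1476*h^3 + 11.3662*h^2 - 4.4617*h - 15.2796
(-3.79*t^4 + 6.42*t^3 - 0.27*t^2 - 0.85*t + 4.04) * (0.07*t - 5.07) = -0.2653*t^5 + 19.6647*t^4 - 32.5683*t^3 + 1.3094*t^2 + 4.5923*t - 20.4828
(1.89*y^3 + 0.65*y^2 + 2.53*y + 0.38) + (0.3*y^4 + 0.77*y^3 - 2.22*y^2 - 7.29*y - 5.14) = 0.3*y^4 + 2.66*y^3 - 1.57*y^2 - 4.76*y - 4.76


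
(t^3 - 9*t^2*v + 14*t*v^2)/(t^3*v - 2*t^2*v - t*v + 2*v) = t*(t^2 - 9*t*v + 14*v^2)/(v*(t^3 - 2*t^2 - t + 2))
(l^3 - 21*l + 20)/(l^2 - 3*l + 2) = (l^2 + l - 20)/(l - 2)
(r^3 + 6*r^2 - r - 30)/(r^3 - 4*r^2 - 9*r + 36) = (r^2 + 3*r - 10)/(r^2 - 7*r + 12)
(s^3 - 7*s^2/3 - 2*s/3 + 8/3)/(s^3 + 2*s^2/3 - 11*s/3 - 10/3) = (3*s - 4)/(3*s + 5)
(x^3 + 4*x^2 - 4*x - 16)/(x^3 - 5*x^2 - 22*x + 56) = (x + 2)/(x - 7)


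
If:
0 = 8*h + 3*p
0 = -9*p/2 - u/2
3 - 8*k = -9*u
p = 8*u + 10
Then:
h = -15/292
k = -591/584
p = 10/73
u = -90/73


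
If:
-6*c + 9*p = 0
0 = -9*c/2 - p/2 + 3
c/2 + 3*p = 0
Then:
No Solution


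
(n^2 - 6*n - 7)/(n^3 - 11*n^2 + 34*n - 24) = (n^2 - 6*n - 7)/(n^3 - 11*n^2 + 34*n - 24)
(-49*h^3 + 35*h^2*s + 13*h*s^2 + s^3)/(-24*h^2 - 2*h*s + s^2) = (49*h^3 - 35*h^2*s - 13*h*s^2 - s^3)/(24*h^2 + 2*h*s - s^2)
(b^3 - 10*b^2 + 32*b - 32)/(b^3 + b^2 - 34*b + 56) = (b - 4)/(b + 7)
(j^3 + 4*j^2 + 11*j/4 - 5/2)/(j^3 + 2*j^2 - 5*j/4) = (j + 2)/j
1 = 1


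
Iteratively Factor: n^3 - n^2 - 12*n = (n - 4)*(n^2 + 3*n) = (n - 4)*(n + 3)*(n)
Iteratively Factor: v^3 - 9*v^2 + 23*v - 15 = (v - 5)*(v^2 - 4*v + 3) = (v - 5)*(v - 3)*(v - 1)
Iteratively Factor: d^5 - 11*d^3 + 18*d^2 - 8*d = (d - 1)*(d^4 + d^3 - 10*d^2 + 8*d) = (d - 1)*(d + 4)*(d^3 - 3*d^2 + 2*d) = (d - 1)^2*(d + 4)*(d^2 - 2*d) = d*(d - 1)^2*(d + 4)*(d - 2)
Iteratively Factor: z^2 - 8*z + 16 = (z - 4)*(z - 4)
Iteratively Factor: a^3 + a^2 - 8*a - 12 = (a - 3)*(a^2 + 4*a + 4) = (a - 3)*(a + 2)*(a + 2)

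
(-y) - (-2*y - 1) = y + 1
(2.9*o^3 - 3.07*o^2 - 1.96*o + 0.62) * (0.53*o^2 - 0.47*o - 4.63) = 1.537*o^5 - 2.9901*o^4 - 13.0229*o^3 + 15.4639*o^2 + 8.7834*o - 2.8706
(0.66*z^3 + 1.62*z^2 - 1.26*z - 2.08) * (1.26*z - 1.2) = 0.8316*z^4 + 1.2492*z^3 - 3.5316*z^2 - 1.1088*z + 2.496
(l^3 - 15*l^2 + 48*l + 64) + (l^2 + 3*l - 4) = l^3 - 14*l^2 + 51*l + 60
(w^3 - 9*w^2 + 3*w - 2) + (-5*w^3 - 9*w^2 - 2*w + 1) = -4*w^3 - 18*w^2 + w - 1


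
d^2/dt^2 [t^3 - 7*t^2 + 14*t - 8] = 6*t - 14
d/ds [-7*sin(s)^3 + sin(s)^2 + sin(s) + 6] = (-21*sin(s)^2 + 2*sin(s) + 1)*cos(s)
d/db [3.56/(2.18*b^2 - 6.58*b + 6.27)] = (23.4248 - 15.5216*b)/(2.18*b^2 - 6.58*b + 6.27)^2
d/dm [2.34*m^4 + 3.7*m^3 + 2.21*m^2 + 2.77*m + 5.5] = 9.36*m^3 + 11.1*m^2 + 4.42*m + 2.77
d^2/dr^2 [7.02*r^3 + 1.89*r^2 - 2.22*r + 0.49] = 42.12*r + 3.78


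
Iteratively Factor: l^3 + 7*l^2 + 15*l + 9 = (l + 3)*(l^2 + 4*l + 3) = (l + 1)*(l + 3)*(l + 3)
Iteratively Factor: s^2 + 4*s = (s + 4)*(s)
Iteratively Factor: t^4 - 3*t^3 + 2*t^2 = (t)*(t^3 - 3*t^2 + 2*t) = t*(t - 2)*(t^2 - t) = t^2*(t - 2)*(t - 1)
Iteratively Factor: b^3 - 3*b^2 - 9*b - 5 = (b - 5)*(b^2 + 2*b + 1) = (b - 5)*(b + 1)*(b + 1)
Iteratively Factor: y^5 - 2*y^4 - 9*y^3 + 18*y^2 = (y - 2)*(y^4 - 9*y^2) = (y - 3)*(y - 2)*(y^3 + 3*y^2) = y*(y - 3)*(y - 2)*(y^2 + 3*y) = y^2*(y - 3)*(y - 2)*(y + 3)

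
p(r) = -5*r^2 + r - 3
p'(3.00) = -29.00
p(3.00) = -45.00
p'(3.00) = -29.00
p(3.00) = -45.00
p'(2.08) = -19.80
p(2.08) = -22.55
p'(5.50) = -54.00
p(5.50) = -148.75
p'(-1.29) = 13.90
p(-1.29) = -12.61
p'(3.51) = -34.10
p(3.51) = -61.09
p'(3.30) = -32.00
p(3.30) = -54.15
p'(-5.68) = 57.80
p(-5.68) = -169.99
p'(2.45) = -23.50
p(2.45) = -30.56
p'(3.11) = -30.10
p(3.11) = -48.25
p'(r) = 1 - 10*r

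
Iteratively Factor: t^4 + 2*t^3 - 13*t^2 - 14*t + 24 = (t + 4)*(t^3 - 2*t^2 - 5*t + 6) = (t - 1)*(t + 4)*(t^2 - t - 6) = (t - 1)*(t + 2)*(t + 4)*(t - 3)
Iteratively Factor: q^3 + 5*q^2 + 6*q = (q)*(q^2 + 5*q + 6) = q*(q + 2)*(q + 3)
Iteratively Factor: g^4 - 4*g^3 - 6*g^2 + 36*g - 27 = (g + 3)*(g^3 - 7*g^2 + 15*g - 9) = (g - 1)*(g + 3)*(g^2 - 6*g + 9) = (g - 3)*(g - 1)*(g + 3)*(g - 3)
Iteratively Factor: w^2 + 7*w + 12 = (w + 3)*(w + 4)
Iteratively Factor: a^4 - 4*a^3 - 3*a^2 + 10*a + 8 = (a + 1)*(a^3 - 5*a^2 + 2*a + 8) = (a + 1)^2*(a^2 - 6*a + 8) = (a - 4)*(a + 1)^2*(a - 2)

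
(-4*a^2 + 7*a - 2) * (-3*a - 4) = 12*a^3 - 5*a^2 - 22*a + 8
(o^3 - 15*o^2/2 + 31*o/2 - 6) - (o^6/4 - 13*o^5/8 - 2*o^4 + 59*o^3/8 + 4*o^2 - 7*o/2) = -o^6/4 + 13*o^5/8 + 2*o^4 - 51*o^3/8 - 23*o^2/2 + 19*o - 6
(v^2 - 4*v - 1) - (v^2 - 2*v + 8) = -2*v - 9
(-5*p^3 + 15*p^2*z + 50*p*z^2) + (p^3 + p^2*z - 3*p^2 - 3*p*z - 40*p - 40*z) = -4*p^3 + 16*p^2*z - 3*p^2 + 50*p*z^2 - 3*p*z - 40*p - 40*z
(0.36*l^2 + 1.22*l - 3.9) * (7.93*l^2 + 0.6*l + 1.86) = 2.8548*l^4 + 9.8906*l^3 - 29.5254*l^2 - 0.0707999999999998*l - 7.254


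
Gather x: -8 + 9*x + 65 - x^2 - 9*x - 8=49 - x^2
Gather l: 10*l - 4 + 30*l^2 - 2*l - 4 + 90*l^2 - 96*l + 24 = 120*l^2 - 88*l + 16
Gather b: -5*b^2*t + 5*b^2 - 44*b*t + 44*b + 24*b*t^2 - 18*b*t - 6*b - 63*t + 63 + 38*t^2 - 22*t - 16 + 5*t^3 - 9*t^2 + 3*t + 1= b^2*(5 - 5*t) + b*(24*t^2 - 62*t + 38) + 5*t^3 + 29*t^2 - 82*t + 48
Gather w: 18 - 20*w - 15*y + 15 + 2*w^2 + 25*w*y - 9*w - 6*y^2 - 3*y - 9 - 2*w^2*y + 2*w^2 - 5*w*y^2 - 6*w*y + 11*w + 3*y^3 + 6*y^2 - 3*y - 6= w^2*(4 - 2*y) + w*(-5*y^2 + 19*y - 18) + 3*y^3 - 21*y + 18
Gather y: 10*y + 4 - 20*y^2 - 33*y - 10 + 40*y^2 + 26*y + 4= 20*y^2 + 3*y - 2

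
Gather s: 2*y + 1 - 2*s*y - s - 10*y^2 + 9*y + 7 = s*(-2*y - 1) - 10*y^2 + 11*y + 8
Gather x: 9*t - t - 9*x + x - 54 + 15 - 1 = 8*t - 8*x - 40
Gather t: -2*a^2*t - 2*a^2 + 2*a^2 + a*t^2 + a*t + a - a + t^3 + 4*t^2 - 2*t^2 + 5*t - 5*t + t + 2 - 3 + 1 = t^3 + t^2*(a + 2) + t*(-2*a^2 + a + 1)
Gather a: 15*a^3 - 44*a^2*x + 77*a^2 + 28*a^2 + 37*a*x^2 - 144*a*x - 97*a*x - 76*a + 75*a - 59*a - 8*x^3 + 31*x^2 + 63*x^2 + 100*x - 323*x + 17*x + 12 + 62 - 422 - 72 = 15*a^3 + a^2*(105 - 44*x) + a*(37*x^2 - 241*x - 60) - 8*x^3 + 94*x^2 - 206*x - 420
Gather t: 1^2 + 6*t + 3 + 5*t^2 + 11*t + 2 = 5*t^2 + 17*t + 6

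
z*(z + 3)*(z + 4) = z^3 + 7*z^2 + 12*z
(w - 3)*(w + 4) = w^2 + w - 12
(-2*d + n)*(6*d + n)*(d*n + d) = -12*d^3*n - 12*d^3 + 4*d^2*n^2 + 4*d^2*n + d*n^3 + d*n^2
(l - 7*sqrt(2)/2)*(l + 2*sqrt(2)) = l^2 - 3*sqrt(2)*l/2 - 14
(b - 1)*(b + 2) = b^2 + b - 2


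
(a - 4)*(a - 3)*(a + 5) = a^3 - 2*a^2 - 23*a + 60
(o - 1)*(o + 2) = o^2 + o - 2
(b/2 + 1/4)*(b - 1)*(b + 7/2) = b^3/2 + 3*b^2/2 - 9*b/8 - 7/8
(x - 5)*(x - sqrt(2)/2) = x^2 - 5*x - sqrt(2)*x/2 + 5*sqrt(2)/2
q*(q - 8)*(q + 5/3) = q^3 - 19*q^2/3 - 40*q/3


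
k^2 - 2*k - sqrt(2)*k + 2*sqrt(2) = (k - 2)*(k - sqrt(2))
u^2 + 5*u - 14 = (u - 2)*(u + 7)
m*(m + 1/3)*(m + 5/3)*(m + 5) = m^4 + 7*m^3 + 95*m^2/9 + 25*m/9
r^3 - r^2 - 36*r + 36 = (r - 6)*(r - 1)*(r + 6)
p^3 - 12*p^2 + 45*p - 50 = (p - 5)^2*(p - 2)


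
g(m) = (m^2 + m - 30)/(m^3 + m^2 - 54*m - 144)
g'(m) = (2*m + 1)/(m^3 + m^2 - 54*m - 144) + (-3*m^2 - 2*m + 54)*(m^2 + m - 30)/(m^3 + m^2 - 54*m - 144)^2 = (-m^2 + 10*m - 49)/(m^4 - 10*m^3 - 23*m^2 + 240*m + 576)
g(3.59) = 0.05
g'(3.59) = -0.03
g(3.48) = 0.05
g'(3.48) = -0.03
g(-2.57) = 1.67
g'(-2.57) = -3.94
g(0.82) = 0.15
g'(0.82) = -0.06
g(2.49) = 0.08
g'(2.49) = -0.03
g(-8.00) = -0.16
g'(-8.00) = -0.03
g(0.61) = 0.16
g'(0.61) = -0.06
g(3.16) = 0.06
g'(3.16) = -0.03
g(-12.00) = -0.09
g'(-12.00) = -0.00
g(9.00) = 0.33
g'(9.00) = -0.28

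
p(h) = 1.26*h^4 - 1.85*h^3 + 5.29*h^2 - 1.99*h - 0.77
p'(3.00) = 115.88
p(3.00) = 92.98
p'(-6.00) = -1353.91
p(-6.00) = 2234.17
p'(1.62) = 22.01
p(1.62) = 10.70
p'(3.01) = 117.02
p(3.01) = 94.14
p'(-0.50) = -9.30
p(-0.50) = 1.86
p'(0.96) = 7.51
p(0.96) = 1.63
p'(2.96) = 111.41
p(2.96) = 88.43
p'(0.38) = 1.51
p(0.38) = -0.84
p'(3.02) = 118.16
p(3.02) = 95.32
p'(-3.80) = -398.89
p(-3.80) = 447.42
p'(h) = 5.04*h^3 - 5.55*h^2 + 10.58*h - 1.99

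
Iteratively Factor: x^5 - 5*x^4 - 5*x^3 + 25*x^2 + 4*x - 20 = (x + 2)*(x^4 - 7*x^3 + 9*x^2 + 7*x - 10) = (x - 5)*(x + 2)*(x^3 - 2*x^2 - x + 2) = (x - 5)*(x - 2)*(x + 2)*(x^2 - 1) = (x - 5)*(x - 2)*(x + 1)*(x + 2)*(x - 1)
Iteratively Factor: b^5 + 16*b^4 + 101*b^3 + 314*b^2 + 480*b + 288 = (b + 3)*(b^4 + 13*b^3 + 62*b^2 + 128*b + 96) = (b + 3)*(b + 4)*(b^3 + 9*b^2 + 26*b + 24) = (b + 3)^2*(b + 4)*(b^2 + 6*b + 8) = (b + 3)^2*(b + 4)^2*(b + 2)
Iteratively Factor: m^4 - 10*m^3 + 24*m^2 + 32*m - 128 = (m + 2)*(m^3 - 12*m^2 + 48*m - 64) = (m - 4)*(m + 2)*(m^2 - 8*m + 16) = (m - 4)^2*(m + 2)*(m - 4)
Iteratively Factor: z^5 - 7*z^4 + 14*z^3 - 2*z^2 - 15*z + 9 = (z - 1)*(z^4 - 6*z^3 + 8*z^2 + 6*z - 9) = (z - 3)*(z - 1)*(z^3 - 3*z^2 - z + 3) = (z - 3)*(z - 1)^2*(z^2 - 2*z - 3) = (z - 3)^2*(z - 1)^2*(z + 1)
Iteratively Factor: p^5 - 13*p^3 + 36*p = (p + 2)*(p^4 - 2*p^3 - 9*p^2 + 18*p) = (p - 2)*(p + 2)*(p^3 - 9*p) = (p - 3)*(p - 2)*(p + 2)*(p^2 + 3*p) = p*(p - 3)*(p - 2)*(p + 2)*(p + 3)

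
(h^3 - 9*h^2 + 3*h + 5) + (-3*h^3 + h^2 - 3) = -2*h^3 - 8*h^2 + 3*h + 2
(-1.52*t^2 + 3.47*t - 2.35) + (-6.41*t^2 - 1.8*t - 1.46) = -7.93*t^2 + 1.67*t - 3.81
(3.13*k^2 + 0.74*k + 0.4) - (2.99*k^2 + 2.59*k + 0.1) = 0.14*k^2 - 1.85*k + 0.3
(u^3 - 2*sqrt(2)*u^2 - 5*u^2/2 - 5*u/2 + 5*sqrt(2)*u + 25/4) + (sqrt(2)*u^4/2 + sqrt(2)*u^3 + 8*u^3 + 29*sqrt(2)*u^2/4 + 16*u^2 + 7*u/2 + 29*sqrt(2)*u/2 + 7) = sqrt(2)*u^4/2 + sqrt(2)*u^3 + 9*u^3 + 21*sqrt(2)*u^2/4 + 27*u^2/2 + u + 39*sqrt(2)*u/2 + 53/4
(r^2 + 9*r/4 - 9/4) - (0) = r^2 + 9*r/4 - 9/4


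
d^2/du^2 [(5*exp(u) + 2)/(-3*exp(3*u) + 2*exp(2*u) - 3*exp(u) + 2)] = (-180*exp(6*u) - 72*exp(5*u) + 292*exp(4*u) - 488*exp(3*u) + 48*exp(2*u) - 16*exp(u) - 32)*exp(u)/(27*exp(9*u) - 54*exp(8*u) + 117*exp(7*u) - 170*exp(6*u) + 189*exp(5*u) - 186*exp(4*u) + 135*exp(3*u) - 78*exp(2*u) + 36*exp(u) - 8)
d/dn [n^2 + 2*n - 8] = 2*n + 2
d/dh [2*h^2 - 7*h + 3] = 4*h - 7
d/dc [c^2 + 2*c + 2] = 2*c + 2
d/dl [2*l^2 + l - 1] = 4*l + 1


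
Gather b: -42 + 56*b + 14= 56*b - 28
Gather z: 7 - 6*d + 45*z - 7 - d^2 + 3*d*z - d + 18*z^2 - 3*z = -d^2 - 7*d + 18*z^2 + z*(3*d + 42)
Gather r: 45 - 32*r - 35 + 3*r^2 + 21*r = 3*r^2 - 11*r + 10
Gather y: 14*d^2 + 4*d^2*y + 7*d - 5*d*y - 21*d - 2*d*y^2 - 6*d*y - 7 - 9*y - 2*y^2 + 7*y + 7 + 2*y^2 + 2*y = 14*d^2 - 2*d*y^2 - 14*d + y*(4*d^2 - 11*d)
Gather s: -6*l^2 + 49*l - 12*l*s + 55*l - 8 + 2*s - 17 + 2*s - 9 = -6*l^2 + 104*l + s*(4 - 12*l) - 34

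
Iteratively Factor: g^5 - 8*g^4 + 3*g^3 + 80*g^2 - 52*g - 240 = (g - 5)*(g^4 - 3*g^3 - 12*g^2 + 20*g + 48) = (g - 5)*(g + 2)*(g^3 - 5*g^2 - 2*g + 24) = (g - 5)*(g - 4)*(g + 2)*(g^2 - g - 6) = (g - 5)*(g - 4)*(g - 3)*(g + 2)*(g + 2)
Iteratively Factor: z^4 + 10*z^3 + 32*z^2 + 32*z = (z + 2)*(z^3 + 8*z^2 + 16*z) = (z + 2)*(z + 4)*(z^2 + 4*z) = (z + 2)*(z + 4)^2*(z)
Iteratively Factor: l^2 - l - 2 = (l - 2)*(l + 1)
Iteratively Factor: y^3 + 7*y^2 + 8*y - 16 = (y - 1)*(y^2 + 8*y + 16) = (y - 1)*(y + 4)*(y + 4)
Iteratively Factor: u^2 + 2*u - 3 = (u - 1)*(u + 3)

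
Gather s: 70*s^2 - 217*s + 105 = 70*s^2 - 217*s + 105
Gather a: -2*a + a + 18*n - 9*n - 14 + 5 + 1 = -a + 9*n - 8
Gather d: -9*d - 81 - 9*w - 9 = -9*d - 9*w - 90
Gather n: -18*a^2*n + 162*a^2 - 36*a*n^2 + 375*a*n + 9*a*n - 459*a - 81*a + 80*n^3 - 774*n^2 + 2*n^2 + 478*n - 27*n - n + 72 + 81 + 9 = 162*a^2 - 540*a + 80*n^3 + n^2*(-36*a - 772) + n*(-18*a^2 + 384*a + 450) + 162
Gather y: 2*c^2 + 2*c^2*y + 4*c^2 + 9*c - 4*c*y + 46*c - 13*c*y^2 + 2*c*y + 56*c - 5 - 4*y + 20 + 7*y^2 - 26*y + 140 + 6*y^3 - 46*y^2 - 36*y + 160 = 6*c^2 + 111*c + 6*y^3 + y^2*(-13*c - 39) + y*(2*c^2 - 2*c - 66) + 315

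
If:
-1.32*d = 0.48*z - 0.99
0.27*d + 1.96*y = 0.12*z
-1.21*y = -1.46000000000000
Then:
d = -3.53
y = 1.21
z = 11.77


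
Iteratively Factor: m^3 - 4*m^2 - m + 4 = (m - 4)*(m^2 - 1) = (m - 4)*(m + 1)*(m - 1)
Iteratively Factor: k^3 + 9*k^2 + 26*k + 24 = (k + 2)*(k^2 + 7*k + 12) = (k + 2)*(k + 4)*(k + 3)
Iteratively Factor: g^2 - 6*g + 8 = (g - 4)*(g - 2)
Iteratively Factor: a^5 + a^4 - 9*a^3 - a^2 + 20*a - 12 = (a - 1)*(a^4 + 2*a^3 - 7*a^2 - 8*a + 12) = (a - 2)*(a - 1)*(a^3 + 4*a^2 + a - 6) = (a - 2)*(a - 1)*(a + 3)*(a^2 + a - 2) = (a - 2)*(a - 1)*(a + 2)*(a + 3)*(a - 1)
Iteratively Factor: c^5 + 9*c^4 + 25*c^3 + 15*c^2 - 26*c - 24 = (c + 1)*(c^4 + 8*c^3 + 17*c^2 - 2*c - 24) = (c - 1)*(c + 1)*(c^3 + 9*c^2 + 26*c + 24) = (c - 1)*(c + 1)*(c + 2)*(c^2 + 7*c + 12) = (c - 1)*(c + 1)*(c + 2)*(c + 3)*(c + 4)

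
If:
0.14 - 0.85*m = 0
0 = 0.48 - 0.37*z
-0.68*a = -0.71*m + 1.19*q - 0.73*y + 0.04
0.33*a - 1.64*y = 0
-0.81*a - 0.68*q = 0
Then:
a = -0.09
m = 0.16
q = 0.10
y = -0.02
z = 1.30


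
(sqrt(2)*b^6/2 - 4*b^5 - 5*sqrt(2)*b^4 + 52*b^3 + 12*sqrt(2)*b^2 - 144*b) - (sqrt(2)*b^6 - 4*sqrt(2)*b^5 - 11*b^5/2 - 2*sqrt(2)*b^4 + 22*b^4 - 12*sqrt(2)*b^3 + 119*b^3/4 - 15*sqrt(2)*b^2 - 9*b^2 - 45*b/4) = -sqrt(2)*b^6/2 + 3*b^5/2 + 4*sqrt(2)*b^5 - 22*b^4 - 3*sqrt(2)*b^4 + 12*sqrt(2)*b^3 + 89*b^3/4 + 9*b^2 + 27*sqrt(2)*b^2 - 531*b/4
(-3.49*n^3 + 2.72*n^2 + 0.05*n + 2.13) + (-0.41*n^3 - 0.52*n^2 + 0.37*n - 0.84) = -3.9*n^3 + 2.2*n^2 + 0.42*n + 1.29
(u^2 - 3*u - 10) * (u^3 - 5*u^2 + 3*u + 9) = u^5 - 8*u^4 + 8*u^3 + 50*u^2 - 57*u - 90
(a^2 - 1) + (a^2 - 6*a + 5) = 2*a^2 - 6*a + 4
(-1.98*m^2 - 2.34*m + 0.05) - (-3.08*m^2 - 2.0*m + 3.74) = 1.1*m^2 - 0.34*m - 3.69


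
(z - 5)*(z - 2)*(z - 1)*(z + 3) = z^4 - 5*z^3 - 7*z^2 + 41*z - 30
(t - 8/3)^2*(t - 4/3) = t^3 - 20*t^2/3 + 128*t/9 - 256/27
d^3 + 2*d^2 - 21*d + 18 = (d - 3)*(d - 1)*(d + 6)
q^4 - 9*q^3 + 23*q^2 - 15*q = q*(q - 5)*(q - 3)*(q - 1)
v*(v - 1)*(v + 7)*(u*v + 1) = u*v^4 + 6*u*v^3 - 7*u*v^2 + v^3 + 6*v^2 - 7*v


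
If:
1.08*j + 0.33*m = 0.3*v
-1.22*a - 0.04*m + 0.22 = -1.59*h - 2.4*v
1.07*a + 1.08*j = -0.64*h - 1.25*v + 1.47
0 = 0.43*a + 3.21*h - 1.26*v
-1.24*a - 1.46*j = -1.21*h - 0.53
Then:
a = 1.38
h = 0.06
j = -0.76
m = 3.05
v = 0.62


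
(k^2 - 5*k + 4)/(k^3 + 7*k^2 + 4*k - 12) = (k - 4)/(k^2 + 8*k + 12)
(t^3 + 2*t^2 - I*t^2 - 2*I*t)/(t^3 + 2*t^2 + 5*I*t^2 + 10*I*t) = (t - I)/(t + 5*I)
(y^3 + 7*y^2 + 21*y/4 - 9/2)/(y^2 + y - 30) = (y^2 + y - 3/4)/(y - 5)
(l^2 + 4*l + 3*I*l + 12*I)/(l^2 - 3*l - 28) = (l + 3*I)/(l - 7)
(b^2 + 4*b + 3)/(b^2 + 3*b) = (b + 1)/b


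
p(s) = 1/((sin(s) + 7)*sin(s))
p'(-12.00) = -0.42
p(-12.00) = 0.25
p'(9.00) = 0.76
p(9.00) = 0.33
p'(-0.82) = -0.18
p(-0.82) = -0.22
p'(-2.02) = 0.07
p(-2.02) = -0.18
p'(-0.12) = -9.89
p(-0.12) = -1.21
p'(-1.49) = -0.01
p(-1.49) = -0.17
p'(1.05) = -0.09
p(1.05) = 0.15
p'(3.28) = 7.43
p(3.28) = -1.06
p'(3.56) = 0.79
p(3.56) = -0.37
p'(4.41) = 0.05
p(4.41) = -0.17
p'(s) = -cos(s)/((sin(s) + 7)*sin(s)^2) - cos(s)/((sin(s) + 7)^2*sin(s))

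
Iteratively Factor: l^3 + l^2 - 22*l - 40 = (l + 2)*(l^2 - l - 20) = (l + 2)*(l + 4)*(l - 5)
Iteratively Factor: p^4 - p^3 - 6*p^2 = (p - 3)*(p^3 + 2*p^2) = p*(p - 3)*(p^2 + 2*p) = p*(p - 3)*(p + 2)*(p)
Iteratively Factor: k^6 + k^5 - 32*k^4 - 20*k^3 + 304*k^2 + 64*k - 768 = (k + 4)*(k^5 - 3*k^4 - 20*k^3 + 60*k^2 + 64*k - 192) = (k + 2)*(k + 4)*(k^4 - 5*k^3 - 10*k^2 + 80*k - 96) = (k - 3)*(k + 2)*(k + 4)*(k^3 - 2*k^2 - 16*k + 32) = (k - 3)*(k + 2)*(k + 4)^2*(k^2 - 6*k + 8) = (k - 3)*(k - 2)*(k + 2)*(k + 4)^2*(k - 4)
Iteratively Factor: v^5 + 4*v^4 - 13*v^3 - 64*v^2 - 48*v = (v - 4)*(v^4 + 8*v^3 + 19*v^2 + 12*v) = v*(v - 4)*(v^3 + 8*v^2 + 19*v + 12) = v*(v - 4)*(v + 4)*(v^2 + 4*v + 3) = v*(v - 4)*(v + 1)*(v + 4)*(v + 3)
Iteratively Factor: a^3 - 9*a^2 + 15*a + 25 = (a + 1)*(a^2 - 10*a + 25) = (a - 5)*(a + 1)*(a - 5)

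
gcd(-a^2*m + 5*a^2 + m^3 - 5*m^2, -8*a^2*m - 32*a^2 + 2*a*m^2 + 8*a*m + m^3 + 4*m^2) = 1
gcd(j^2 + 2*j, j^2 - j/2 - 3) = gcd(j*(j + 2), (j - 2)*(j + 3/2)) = 1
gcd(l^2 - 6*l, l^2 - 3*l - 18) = l - 6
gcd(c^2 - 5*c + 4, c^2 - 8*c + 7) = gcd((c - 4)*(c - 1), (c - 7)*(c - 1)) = c - 1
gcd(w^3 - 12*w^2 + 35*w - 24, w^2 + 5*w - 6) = w - 1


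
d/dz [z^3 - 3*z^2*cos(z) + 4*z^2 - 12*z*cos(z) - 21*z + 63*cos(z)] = 3*z^2*sin(z) + 3*z^2 + 12*z*sin(z) - 6*z*cos(z) + 8*z - 63*sin(z) - 12*cos(z) - 21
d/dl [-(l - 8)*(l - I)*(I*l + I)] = -3*I*l^2 + l*(-2 + 14*I) + 7 + 8*I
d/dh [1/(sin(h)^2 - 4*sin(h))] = 2*(2 - sin(h))*cos(h)/((sin(h) - 4)^2*sin(h)^2)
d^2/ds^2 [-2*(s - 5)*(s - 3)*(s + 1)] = 28 - 12*s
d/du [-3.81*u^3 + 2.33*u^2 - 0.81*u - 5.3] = -11.43*u^2 + 4.66*u - 0.81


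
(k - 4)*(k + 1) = k^2 - 3*k - 4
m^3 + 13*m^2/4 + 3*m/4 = m*(m + 1/4)*(m + 3)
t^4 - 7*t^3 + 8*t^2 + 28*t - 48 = (t - 4)*(t - 3)*(t - 2)*(t + 2)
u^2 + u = u*(u + 1)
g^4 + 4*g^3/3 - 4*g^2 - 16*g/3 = g*(g - 2)*(g + 4/3)*(g + 2)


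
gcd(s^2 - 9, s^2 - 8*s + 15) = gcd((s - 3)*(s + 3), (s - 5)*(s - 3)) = s - 3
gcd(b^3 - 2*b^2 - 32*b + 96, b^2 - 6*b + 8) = b - 4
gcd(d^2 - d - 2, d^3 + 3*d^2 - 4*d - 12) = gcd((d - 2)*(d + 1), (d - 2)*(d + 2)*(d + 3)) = d - 2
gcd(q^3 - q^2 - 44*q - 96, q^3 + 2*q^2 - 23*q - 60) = q^2 + 7*q + 12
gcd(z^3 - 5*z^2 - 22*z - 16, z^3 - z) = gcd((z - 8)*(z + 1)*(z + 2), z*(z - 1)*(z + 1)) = z + 1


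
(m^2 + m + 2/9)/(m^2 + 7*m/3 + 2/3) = (m + 2/3)/(m + 2)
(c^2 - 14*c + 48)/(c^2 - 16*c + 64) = (c - 6)/(c - 8)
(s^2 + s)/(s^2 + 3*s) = (s + 1)/(s + 3)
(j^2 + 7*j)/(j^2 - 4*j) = (j + 7)/(j - 4)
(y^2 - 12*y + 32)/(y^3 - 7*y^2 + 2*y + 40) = (y - 8)/(y^2 - 3*y - 10)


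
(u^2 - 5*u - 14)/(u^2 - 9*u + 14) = (u + 2)/(u - 2)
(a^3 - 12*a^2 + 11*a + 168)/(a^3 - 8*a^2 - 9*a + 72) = (a - 7)/(a - 3)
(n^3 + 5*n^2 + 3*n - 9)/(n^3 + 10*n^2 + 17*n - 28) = (n^2 + 6*n + 9)/(n^2 + 11*n + 28)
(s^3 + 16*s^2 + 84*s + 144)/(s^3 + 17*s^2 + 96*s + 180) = (s + 4)/(s + 5)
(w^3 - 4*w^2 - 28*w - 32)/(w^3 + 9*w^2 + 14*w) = (w^2 - 6*w - 16)/(w*(w + 7))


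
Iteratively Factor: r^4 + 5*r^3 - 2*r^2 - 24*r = (r - 2)*(r^3 + 7*r^2 + 12*r) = (r - 2)*(r + 3)*(r^2 + 4*r) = (r - 2)*(r + 3)*(r + 4)*(r)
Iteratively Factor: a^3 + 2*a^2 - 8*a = (a + 4)*(a^2 - 2*a) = (a - 2)*(a + 4)*(a)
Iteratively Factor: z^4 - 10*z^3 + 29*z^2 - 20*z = (z - 5)*(z^3 - 5*z^2 + 4*z) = (z - 5)*(z - 1)*(z^2 - 4*z) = (z - 5)*(z - 4)*(z - 1)*(z)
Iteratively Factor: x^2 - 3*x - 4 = (x + 1)*(x - 4)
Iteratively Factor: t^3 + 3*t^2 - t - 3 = (t + 1)*(t^2 + 2*t - 3) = (t - 1)*(t + 1)*(t + 3)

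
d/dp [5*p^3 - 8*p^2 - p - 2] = 15*p^2 - 16*p - 1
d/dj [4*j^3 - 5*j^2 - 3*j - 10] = 12*j^2 - 10*j - 3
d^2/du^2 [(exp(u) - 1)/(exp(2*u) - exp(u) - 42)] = (exp(4*u) - 3*exp(3*u) + 255*exp(2*u) - 211*exp(u) + 1806)*exp(u)/(exp(6*u) - 3*exp(5*u) - 123*exp(4*u) + 251*exp(3*u) + 5166*exp(2*u) - 5292*exp(u) - 74088)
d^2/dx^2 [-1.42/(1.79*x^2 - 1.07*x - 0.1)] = (-9.099644*x^2 + 5.439452*x + 1.42*(3.58*x - 1.07)*(7.16*x - 2.14) + 0.50836)/(-1.79*x^2 + 1.07*x + 0.1)^3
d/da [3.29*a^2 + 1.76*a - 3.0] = 6.58*a + 1.76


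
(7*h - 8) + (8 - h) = 6*h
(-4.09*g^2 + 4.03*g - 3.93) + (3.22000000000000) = -4.09*g^2 + 4.03*g - 0.71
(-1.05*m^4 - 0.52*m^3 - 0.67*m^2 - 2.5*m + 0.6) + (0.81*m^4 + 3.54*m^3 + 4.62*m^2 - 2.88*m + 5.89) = -0.24*m^4 + 3.02*m^3 + 3.95*m^2 - 5.38*m + 6.49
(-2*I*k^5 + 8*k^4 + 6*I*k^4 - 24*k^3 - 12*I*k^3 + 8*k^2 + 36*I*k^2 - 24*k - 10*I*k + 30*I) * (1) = -2*I*k^5 + 8*k^4 + 6*I*k^4 - 24*k^3 - 12*I*k^3 + 8*k^2 + 36*I*k^2 - 24*k - 10*I*k + 30*I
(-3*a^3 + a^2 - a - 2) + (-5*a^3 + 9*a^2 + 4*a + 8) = -8*a^3 + 10*a^2 + 3*a + 6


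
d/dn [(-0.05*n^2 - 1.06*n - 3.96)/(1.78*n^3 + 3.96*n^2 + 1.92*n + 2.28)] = (0.089*n^4 + 3.7736*n^3 + 25.248*n^2 + 31.1352*n + 5.1864)/(3.1684*n^6 + 14.0976*n^5 + 22.5168*n^4 + 23.3232*n^3 + 21.744*n^2 + 8.7552*n + 5.1984)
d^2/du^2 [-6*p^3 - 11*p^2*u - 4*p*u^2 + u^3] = -8*p + 6*u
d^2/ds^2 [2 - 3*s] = 0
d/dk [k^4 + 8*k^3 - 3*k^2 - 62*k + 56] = 4*k^3 + 24*k^2 - 6*k - 62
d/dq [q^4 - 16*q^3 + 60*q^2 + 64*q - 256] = 4*q^3 - 48*q^2 + 120*q + 64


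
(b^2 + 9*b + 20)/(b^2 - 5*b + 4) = (b^2 + 9*b + 20)/(b^2 - 5*b + 4)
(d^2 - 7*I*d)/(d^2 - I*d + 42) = d/(d + 6*I)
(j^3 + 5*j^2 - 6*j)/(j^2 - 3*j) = (j^2 + 5*j - 6)/(j - 3)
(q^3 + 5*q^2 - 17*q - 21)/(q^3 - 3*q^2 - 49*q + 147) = (q + 1)/(q - 7)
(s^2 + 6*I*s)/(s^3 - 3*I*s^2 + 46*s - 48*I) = s/(s^2 - 9*I*s - 8)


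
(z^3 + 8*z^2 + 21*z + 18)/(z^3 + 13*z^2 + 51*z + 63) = (z + 2)/(z + 7)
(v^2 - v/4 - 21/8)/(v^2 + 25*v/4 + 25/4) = (8*v^2 - 2*v - 21)/(2*(4*v^2 + 25*v + 25))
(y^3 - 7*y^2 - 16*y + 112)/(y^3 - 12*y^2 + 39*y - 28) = (y + 4)/(y - 1)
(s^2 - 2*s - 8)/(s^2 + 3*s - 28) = (s + 2)/(s + 7)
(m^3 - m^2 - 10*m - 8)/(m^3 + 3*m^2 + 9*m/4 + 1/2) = 4*(m^2 - 3*m - 4)/(4*m^2 + 4*m + 1)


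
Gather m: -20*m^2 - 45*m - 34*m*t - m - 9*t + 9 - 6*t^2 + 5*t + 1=-20*m^2 + m*(-34*t - 46) - 6*t^2 - 4*t + 10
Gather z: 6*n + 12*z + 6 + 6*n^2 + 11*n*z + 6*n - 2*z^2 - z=6*n^2 + 12*n - 2*z^2 + z*(11*n + 11) + 6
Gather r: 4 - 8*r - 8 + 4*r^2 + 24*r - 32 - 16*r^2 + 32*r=-12*r^2 + 48*r - 36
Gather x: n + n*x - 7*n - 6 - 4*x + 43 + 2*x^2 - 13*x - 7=-6*n + 2*x^2 + x*(n - 17) + 30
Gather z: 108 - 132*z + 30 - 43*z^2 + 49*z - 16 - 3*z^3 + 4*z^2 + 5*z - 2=-3*z^3 - 39*z^2 - 78*z + 120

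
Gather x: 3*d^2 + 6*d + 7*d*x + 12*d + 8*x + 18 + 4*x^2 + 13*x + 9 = 3*d^2 + 18*d + 4*x^2 + x*(7*d + 21) + 27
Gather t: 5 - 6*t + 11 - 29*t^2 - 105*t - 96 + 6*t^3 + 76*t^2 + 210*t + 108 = 6*t^3 + 47*t^2 + 99*t + 28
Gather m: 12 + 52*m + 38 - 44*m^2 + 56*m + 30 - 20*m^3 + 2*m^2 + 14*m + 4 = -20*m^3 - 42*m^2 + 122*m + 84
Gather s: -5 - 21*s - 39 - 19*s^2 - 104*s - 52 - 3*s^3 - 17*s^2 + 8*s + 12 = -3*s^3 - 36*s^2 - 117*s - 84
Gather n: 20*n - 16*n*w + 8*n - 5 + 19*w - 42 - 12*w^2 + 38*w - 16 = n*(28 - 16*w) - 12*w^2 + 57*w - 63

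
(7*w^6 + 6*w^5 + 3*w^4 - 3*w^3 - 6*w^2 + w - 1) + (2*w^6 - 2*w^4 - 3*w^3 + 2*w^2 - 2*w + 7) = 9*w^6 + 6*w^5 + w^4 - 6*w^3 - 4*w^2 - w + 6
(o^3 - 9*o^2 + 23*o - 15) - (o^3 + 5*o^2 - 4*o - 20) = -14*o^2 + 27*o + 5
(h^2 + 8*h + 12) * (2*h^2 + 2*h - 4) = 2*h^4 + 18*h^3 + 36*h^2 - 8*h - 48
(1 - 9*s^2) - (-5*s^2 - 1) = 2 - 4*s^2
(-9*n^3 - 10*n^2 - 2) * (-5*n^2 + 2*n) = 45*n^5 + 32*n^4 - 20*n^3 + 10*n^2 - 4*n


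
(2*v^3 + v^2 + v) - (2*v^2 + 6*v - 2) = 2*v^3 - v^2 - 5*v + 2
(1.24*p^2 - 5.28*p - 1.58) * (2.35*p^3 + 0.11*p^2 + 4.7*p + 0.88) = 2.914*p^5 - 12.2716*p^4 + 1.5342*p^3 - 23.8986*p^2 - 12.0724*p - 1.3904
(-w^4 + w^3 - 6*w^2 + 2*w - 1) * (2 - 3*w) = 3*w^5 - 5*w^4 + 20*w^3 - 18*w^2 + 7*w - 2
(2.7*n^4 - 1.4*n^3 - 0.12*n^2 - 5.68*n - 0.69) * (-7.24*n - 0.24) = -19.548*n^5 + 9.488*n^4 + 1.2048*n^3 + 41.152*n^2 + 6.3588*n + 0.1656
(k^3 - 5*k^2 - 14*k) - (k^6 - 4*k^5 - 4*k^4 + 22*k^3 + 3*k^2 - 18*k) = -k^6 + 4*k^5 + 4*k^4 - 21*k^3 - 8*k^2 + 4*k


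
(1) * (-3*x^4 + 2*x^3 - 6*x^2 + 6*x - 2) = -3*x^4 + 2*x^3 - 6*x^2 + 6*x - 2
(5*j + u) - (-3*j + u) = 8*j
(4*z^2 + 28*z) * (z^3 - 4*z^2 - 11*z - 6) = 4*z^5 + 12*z^4 - 156*z^3 - 332*z^2 - 168*z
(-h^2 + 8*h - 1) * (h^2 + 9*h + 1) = -h^4 - h^3 + 70*h^2 - h - 1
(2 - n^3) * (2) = 4 - 2*n^3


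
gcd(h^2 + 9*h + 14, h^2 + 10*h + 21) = h + 7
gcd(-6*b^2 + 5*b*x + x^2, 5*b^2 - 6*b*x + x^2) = -b + x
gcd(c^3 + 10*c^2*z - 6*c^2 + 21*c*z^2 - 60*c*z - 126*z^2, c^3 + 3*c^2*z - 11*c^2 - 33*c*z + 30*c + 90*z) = c^2 + 3*c*z - 6*c - 18*z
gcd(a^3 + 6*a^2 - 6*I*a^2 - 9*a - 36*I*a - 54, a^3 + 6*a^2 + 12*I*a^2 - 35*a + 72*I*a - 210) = a + 6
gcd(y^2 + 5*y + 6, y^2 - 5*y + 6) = 1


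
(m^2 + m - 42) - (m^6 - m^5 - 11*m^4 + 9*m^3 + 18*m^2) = -m^6 + m^5 + 11*m^4 - 9*m^3 - 17*m^2 + m - 42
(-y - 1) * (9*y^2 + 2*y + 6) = -9*y^3 - 11*y^2 - 8*y - 6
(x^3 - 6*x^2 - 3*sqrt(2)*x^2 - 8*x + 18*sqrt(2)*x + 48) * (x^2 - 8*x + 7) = x^5 - 14*x^4 - 3*sqrt(2)*x^4 + 47*x^3 + 42*sqrt(2)*x^3 - 165*sqrt(2)*x^2 + 70*x^2 - 440*x + 126*sqrt(2)*x + 336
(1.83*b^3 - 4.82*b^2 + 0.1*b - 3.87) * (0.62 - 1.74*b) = -3.1842*b^4 + 9.5214*b^3 - 3.1624*b^2 + 6.7958*b - 2.3994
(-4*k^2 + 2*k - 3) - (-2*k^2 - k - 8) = -2*k^2 + 3*k + 5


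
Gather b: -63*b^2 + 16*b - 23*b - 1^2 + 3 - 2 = -63*b^2 - 7*b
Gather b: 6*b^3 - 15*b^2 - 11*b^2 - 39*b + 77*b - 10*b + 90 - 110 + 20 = 6*b^3 - 26*b^2 + 28*b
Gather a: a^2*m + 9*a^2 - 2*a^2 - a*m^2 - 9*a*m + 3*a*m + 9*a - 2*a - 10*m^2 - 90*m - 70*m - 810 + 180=a^2*(m + 7) + a*(-m^2 - 6*m + 7) - 10*m^2 - 160*m - 630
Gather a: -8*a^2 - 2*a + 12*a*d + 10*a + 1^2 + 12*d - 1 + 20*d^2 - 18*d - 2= -8*a^2 + a*(12*d + 8) + 20*d^2 - 6*d - 2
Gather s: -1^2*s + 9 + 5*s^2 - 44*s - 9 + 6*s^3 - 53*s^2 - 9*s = 6*s^3 - 48*s^2 - 54*s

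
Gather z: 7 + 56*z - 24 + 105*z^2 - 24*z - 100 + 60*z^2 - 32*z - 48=165*z^2 - 165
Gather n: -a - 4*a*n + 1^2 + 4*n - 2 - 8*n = -a + n*(-4*a - 4) - 1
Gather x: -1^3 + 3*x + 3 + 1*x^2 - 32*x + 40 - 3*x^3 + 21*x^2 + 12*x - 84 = -3*x^3 + 22*x^2 - 17*x - 42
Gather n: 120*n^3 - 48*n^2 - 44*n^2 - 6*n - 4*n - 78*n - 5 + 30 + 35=120*n^3 - 92*n^2 - 88*n + 60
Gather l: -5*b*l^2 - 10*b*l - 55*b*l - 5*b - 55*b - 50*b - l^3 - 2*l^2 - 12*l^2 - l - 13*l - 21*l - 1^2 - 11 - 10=-110*b - l^3 + l^2*(-5*b - 14) + l*(-65*b - 35) - 22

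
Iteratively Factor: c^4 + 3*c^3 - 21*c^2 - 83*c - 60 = (c - 5)*(c^3 + 8*c^2 + 19*c + 12) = (c - 5)*(c + 1)*(c^2 + 7*c + 12) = (c - 5)*(c + 1)*(c + 3)*(c + 4)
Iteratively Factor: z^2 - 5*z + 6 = (z - 2)*(z - 3)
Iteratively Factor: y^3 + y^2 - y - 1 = (y + 1)*(y^2 - 1) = (y + 1)^2*(y - 1)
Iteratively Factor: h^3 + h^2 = (h)*(h^2 + h) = h^2*(h + 1)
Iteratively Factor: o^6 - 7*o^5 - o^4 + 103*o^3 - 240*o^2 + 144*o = (o - 4)*(o^5 - 3*o^4 - 13*o^3 + 51*o^2 - 36*o) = (o - 4)*(o - 3)*(o^4 - 13*o^2 + 12*o) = o*(o - 4)*(o - 3)*(o^3 - 13*o + 12) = o*(o - 4)*(o - 3)*(o + 4)*(o^2 - 4*o + 3) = o*(o - 4)*(o - 3)*(o - 1)*(o + 4)*(o - 3)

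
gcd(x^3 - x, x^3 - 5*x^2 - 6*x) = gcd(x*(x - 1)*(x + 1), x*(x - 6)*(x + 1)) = x^2 + x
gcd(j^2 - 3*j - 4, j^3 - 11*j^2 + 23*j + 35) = j + 1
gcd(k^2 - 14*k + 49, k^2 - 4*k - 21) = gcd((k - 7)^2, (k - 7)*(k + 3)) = k - 7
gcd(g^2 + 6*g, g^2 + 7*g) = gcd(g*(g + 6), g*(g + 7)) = g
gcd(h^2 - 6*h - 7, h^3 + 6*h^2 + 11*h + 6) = h + 1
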